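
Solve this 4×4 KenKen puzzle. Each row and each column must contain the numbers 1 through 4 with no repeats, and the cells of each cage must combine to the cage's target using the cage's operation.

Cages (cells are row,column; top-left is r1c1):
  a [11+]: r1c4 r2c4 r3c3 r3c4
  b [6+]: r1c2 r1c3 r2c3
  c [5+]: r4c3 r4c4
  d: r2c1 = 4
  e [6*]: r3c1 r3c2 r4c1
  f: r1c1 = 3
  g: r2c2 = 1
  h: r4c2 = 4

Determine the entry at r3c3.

4

Cage f is given, so r1c1 = 3.
D is a freebie; hence r2c1 = 4.
Cage g is given, so r2c2 = 1.
Cage h is a single given cell, so r4c2 = 4.
Column 2 now contains 1; hence r1c2 = 2.
Cage b needs sum 6, leaving r1c3 = 1.
1 is placed in row 1, leaving r1c4 = 4.
Cage b needs sum 6; hence r2c3 = 3.
3 is placed in row 2, leaving r2c4 = 2.
Cage e has product 6, so r3c2 = 3.
Row 3 already has 3; hence r3c4 = 1.
Column 3 already has 3; hence r4c3 = 2.
Column 4 already has 2, which forces r4c4 = 3.
1 is placed in row 3; hence r3c1 = 2.
2 is placed in column 3; hence r3c3 = 4.
2 is placed in row 4; hence r4c1 = 1.
Completed grid: 3 2 1 4 / 4 1 3 2 / 2 3 4 1 / 1 4 2 3.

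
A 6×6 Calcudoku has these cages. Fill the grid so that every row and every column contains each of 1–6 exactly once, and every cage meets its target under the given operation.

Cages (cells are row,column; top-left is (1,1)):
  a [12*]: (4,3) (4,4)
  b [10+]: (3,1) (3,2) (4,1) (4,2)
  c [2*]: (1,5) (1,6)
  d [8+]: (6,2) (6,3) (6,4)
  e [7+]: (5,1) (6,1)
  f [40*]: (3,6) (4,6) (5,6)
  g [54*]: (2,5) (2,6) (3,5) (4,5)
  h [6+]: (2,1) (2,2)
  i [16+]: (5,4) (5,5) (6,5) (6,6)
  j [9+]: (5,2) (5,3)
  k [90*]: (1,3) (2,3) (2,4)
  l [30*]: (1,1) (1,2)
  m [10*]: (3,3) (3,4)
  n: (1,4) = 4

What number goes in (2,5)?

N is a freebie, so (1,4) = 4.
Cage g has product 54, leaving (2,6) = 3.
Cage k has product 90, which forces (1,3) = 3.
In column 3, 1 can only go at (6,3), so (6,3) = 1.
Column 4 needs a 1, and only (5,4) is open for it.
In column 5, 2 can only go at (1,5), so (1,5) = 2.
Row 1 already has 2, leaving (1,6) = 1.
The only place for 6 in column 6 is (6,6).
{5, 6} are confined to (2,3) and (2,4) in row 2, which forces (2,5) = 1.
The pair (3,3)/(3,4) in row 3 holds {2, 5}, which forces (3,6) = 4.
In row 5, 6 can only go at (5,3), so (5,3) = 6.
Column 3 already has 6, which forces (2,3) = 5.
Cage k needs product 90, so (2,4) = 6.
Column 3 already has 5, which forces (3,3) = 2.
2 is placed in row 3, so (3,4) = 5.
2 is placed in column 3, which forces (4,3) = 4.
Column 4 already has 6; hence (4,4) = 3.
Row 4 now contains 3, leaving (4,5) = 6.
Cage j's pair has sum 9, so (5,2) = 3.
3 is placed in column 4, leaving (6,4) = 2.
6 is placed in column 5, leaving (3,5) = 3.
Cage d needs sum 8; hence (6,2) = 5.
Row 6 already has 5, so (6,5) = 4.
Cage l's pair has product 30, leaving (1,1) = 5.
Column 2 now contains 5, so (1,2) = 6.
Column 2 now contains 6, so (3,2) = 1.
Column 2 now contains 1, so (4,2) = 2.
Row 4 now contains 2, so (4,6) = 5.
Cage e needs two cells with sum 7, leaving (5,1) = 4.
Column 5 already has 4; hence (5,5) = 5.
Column 6 now contains 5, which forces (5,6) = 2.
Row 6 already has 5, so (6,1) = 3.
Column 1 now contains 4, leaving (2,1) = 2.
Column 2 now contains 2, so (2,2) = 4.
Row 3 already has 1; hence (3,1) = 6.
Row 4 now contains 2, leaving (4,1) = 1.
The full grid is 5 6 3 4 2 1 / 2 4 5 6 1 3 / 6 1 2 5 3 4 / 1 2 4 3 6 5 / 4 3 6 1 5 2 / 3 5 1 2 4 6.

1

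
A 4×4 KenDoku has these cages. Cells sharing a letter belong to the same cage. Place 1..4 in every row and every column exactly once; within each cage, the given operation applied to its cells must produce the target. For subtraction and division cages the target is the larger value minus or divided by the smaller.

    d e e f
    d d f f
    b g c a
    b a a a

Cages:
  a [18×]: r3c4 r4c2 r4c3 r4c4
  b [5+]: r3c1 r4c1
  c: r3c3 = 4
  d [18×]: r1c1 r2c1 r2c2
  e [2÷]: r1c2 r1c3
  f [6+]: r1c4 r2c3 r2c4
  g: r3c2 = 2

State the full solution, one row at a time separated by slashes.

Cage d has product 18, which forces r1c1 = 3.
Cage d has product 18, leaving r2c1 = 2.
The 3 cells of cage d must have product 18, so r2c2 = 3.
3 is placed in row 2; hence r2c3 = 1.
Row 2 now contains 1, which forces r2c4 = 4.
G is a freebie, so r3c2 = 2.
Cage c is a single given cell; hence r3c3 = 4.
Cage a has product 18, which forces r3c4 = 3.
Column 2 now contains 2, so r4c2 = 1.
1 is placed in row 4, leaving r4c4 = 2.
Column 2 now contains 1, leaving r1c2 = 4.
4 is placed in column 3; hence r1c3 = 2.
Column 4 already has 2, leaving r1c4 = 1.
4 is placed in row 3; hence r3c1 = 1.
1 is placed in row 4, leaving r4c1 = 4.
Row 4 already has 2; hence r4c3 = 3.

3 4 2 1 / 2 3 1 4 / 1 2 4 3 / 4 1 3 2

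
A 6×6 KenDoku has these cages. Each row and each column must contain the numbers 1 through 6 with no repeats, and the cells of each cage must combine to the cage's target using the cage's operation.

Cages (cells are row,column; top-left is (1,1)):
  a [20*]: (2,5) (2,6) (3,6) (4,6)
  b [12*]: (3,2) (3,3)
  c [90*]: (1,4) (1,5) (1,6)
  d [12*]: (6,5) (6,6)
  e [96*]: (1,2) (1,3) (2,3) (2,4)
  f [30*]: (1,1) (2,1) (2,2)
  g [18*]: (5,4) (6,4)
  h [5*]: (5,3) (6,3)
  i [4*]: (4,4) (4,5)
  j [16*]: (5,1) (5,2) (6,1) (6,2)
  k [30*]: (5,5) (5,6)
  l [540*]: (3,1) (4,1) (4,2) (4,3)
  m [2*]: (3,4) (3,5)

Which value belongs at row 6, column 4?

Cage l needs product 540, leaving (3,1) = 6.
The only place for 5 in row 3 is (3,6).
Cage k needs two cells with product 30, so (5,5) = 5.
Column 6 now contains 5, so (5,6) = 6.
Cage c has product 90, which forces (1,4) = 5.
Cage c has product 90, so (1,5) = 6.
Column 6 already has 6, so (1,6) = 3.
Row 5 now contains 5, so (5,3) = 1.
Row 5 now contains 6, leaving (5,4) = 3.
Cage h's pair has product 5; hence (6,3) = 5.
Cage g's pair has product 18, leaving (6,4) = 6.
Cage d needs two cells with product 12, leaving (6,5) = 3.
The two cells of cage d must have product 12, so (6,6) = 4.
Cage a has product 20, so (2,5) = 2.
Column 6 now contains 4, so (2,6) = 1.
Column 5 now contains 2, leaving (3,5) = 1.
Column 5 already has 1, which forces (4,5) = 4.
Cage a has product 20, leaving (4,6) = 2.
2 is placed in row 2, which forces (2,4) = 4.
1 is placed in row 3, leaving (3,4) = 2.
Row 4 now contains 4, so (4,4) = 1.
In column 1, 4 can only go at (5,1), so (5,1) = 4.
4 is placed in row 5, which forces (5,2) = 2.
Cage j needs product 16; hence (6,1) = 2.
Cage j needs product 16; hence (6,2) = 1.
Column 1 already has 2; hence (1,1) = 1.
Column 2 now contains 1; hence (1,2) = 4.
Cage e needs product 96, leaving (1,3) = 2.
Cage f has product 30, leaving (2,1) = 5.
Cage f has product 30, leaving (2,2) = 6.
The 4 cells of cage e must have product 96, so (2,3) = 3.
4 is placed in column 2, which forces (3,2) = 3.
Column 3 already has 3, leaving (3,3) = 4.
5 is placed in column 1, so (4,1) = 3.
3 is placed in column 2, leaving (4,2) = 5.
Column 3 already has 3; hence (4,3) = 6.
Completed grid: 1 4 2 5 6 3 / 5 6 3 4 2 1 / 6 3 4 2 1 5 / 3 5 6 1 4 2 / 4 2 1 3 5 6 / 2 1 5 6 3 4.

6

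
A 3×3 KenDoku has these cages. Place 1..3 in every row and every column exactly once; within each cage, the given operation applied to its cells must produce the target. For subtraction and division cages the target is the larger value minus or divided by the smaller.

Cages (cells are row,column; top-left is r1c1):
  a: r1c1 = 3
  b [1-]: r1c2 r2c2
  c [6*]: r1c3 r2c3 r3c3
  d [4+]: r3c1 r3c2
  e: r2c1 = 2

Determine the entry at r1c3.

Cage a is a single given cell; hence r1c1 = 3.
Cage e is a single given cell; hence r2c1 = 2.
Column 1 now contains 3, so r3c1 = 1.
Row 3 now contains 1, which forces r3c2 = 3.
Row 3 already has 3; hence r3c3 = 2.
Cage b needs two cells with difference 1, which forces r1c2 = 2.
Column 3 already has 2, so r1c3 = 1.
Column 2 now contains 3, so r2c2 = 1.
Cage c needs product 6, which forces r2c3 = 3.
Filled in: 3 2 1 / 2 1 3 / 1 3 2.

1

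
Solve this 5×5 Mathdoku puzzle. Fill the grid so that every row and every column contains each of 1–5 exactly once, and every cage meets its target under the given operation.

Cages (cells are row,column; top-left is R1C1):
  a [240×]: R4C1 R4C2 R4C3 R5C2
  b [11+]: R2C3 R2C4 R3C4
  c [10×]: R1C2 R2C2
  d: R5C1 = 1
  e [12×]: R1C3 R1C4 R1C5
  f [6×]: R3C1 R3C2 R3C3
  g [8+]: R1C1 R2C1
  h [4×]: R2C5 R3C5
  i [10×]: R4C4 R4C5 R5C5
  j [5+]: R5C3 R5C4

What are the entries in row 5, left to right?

Cage d is given; hence R5C1 = 1.
The 4 cells of cage a must have product 240, which forces R5C2 = 4.
Row 1 needs a 2, and only R1C2 is open for it.
Column 2 already has 2, leaving R2C2 = 5.
Column 2 already has 5, which forces R4C2 = 3.
Cage g needs two cells with sum 8, leaving R1C1 = 5.
Row 2 now contains 5, which forces R2C1 = 3.
3 is placed in column 1, leaving R3C1 = 2.
Column 2 already has 3, leaving R3C2 = 1.
2 is placed in row 3, which forces R3C3 = 3.
Row 3 already has 1, so R3C5 = 4.
Column 1 already has 5, leaving R4C1 = 4.
Row 4 now contains 4, leaving R4C3 = 5.
Column 3 already has 3, which forces R5C3 = 2.
2 is placed in row 5; hence R5C4 = 3.
2 is placed in row 5, which forces R5C5 = 5.
The 3 cells of cage e must have product 12, which forces R1C5 = 3.
Column 3 already has 2, which forces R2C3 = 4.
The 3 cells of cage b must have sum 11; hence R2C4 = 2.
Column 5 now contains 4; hence R2C5 = 1.
Row 3 already has 4, which forces R3C4 = 5.
Column 4 already has 2, leaving R4C4 = 1.
1 is placed in column 5, leaving R4C5 = 2.
Column 3 now contains 4; hence R1C3 = 1.
Column 4 now contains 1, leaving R1C4 = 4.
Filled in: 5 2 1 4 3 / 3 5 4 2 1 / 2 1 3 5 4 / 4 3 5 1 2 / 1 4 2 3 5.

1 4 2 3 5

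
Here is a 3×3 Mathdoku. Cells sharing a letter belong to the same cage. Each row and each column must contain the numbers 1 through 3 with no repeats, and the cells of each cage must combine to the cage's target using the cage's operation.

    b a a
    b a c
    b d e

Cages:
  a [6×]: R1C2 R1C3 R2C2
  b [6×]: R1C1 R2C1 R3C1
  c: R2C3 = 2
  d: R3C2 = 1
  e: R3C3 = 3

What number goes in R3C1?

Cage c is given, leaving R2C3 = 2.
D is a freebie, so R3C2 = 1.
Cage e is a single given cell; hence R3C3 = 3.
Cage a has product 6; hence R1C2 = 2.
Column 3 now contains 3, so R1C3 = 1.
1 is placed in column 2, leaving R2C2 = 3.
3 is placed in row 3, so R3C1 = 2.
Row 1 already has 1; hence R1C1 = 3.
Row 2 now contains 3; hence R2C1 = 1.
The full grid is 3 2 1 / 1 3 2 / 2 1 3.

2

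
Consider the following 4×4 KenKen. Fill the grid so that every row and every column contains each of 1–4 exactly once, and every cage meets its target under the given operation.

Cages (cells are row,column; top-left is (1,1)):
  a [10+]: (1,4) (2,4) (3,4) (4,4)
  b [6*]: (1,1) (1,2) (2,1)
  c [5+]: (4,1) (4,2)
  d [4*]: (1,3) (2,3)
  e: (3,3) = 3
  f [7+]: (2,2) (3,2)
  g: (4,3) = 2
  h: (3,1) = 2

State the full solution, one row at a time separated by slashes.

H is a freebie; hence (3,1) = 2.
Cage e is a single given cell, so (3,3) = 3.
G is a freebie; hence (4,3) = 2.
Cage b has product 6, so (1,2) = 2.
Cage f needs two cells with sum 7; hence (2,2) = 3.
Row 3 now contains 3, which forces (3,2) = 4.
Row 3 now contains 4, which forces (3,4) = 1.
4 is placed in column 2, so (4,2) = 1.
The 3 cells of cage b must have product 6, leaving (1,1) = 3.
3 is placed in row 1; hence (1,4) = 4.
Row 2 already has 3, leaving (2,1) = 1.
Row 2 now contains 1, leaving (2,3) = 4.
Cage a needs sum 10, which forces (2,4) = 2.
Row 4 already has 1, which forces (4,1) = 4.
Column 4 now contains 4; hence (4,4) = 3.
4 is placed in row 1, leaving (1,3) = 1.

3 2 1 4 / 1 3 4 2 / 2 4 3 1 / 4 1 2 3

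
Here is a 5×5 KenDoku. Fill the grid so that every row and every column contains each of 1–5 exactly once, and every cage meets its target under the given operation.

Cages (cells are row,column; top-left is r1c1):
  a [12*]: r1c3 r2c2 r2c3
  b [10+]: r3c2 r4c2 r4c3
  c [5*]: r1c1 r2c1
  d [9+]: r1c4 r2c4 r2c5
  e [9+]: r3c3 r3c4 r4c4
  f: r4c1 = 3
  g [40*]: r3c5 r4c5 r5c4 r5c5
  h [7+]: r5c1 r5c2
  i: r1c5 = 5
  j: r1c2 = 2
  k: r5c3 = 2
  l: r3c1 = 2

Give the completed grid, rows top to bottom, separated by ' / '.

Cage j is a single given cell; hence r1c2 = 2.
Cage i is given, which forces r1c5 = 5.
L is a freebie; hence r3c1 = 2.
Cage f is a single given cell, which forces r4c1 = 3.
Cage k is given, leaving r5c3 = 2.
Row 1 now contains 5; hence r1c1 = 1.
Cage c's pair has product 5, so r2c1 = 5.
Cage g has product 40, so r4c5 = 2.
Cage h needs two cells with sum 7, leaving r5c1 = 4.
The two cells of cage h must have sum 7; hence r5c2 = 3.
The 4 cells of cage g must have product 40, so r5c4 = 5.
Row 5 now contains 4, which forces r5c5 = 1.
Column 5 already has 1; hence r3c5 = 4.
Cage d has sum 9; hence r1c4 = 4.
Cage d needs sum 9; hence r2c4 = 2.
4 is placed in column 5; hence r2c5 = 3.
4 is placed in row 3, which forces r3c3 = 5.
The 3 cells of cage e must have sum 9; hence r3c4 = 3.
The 3 cells of cage e must have sum 9, which forces r4c4 = 1.
Row 1 already has 4, so r1c3 = 3.
5 is placed in row 3, so r3c2 = 1.
The 3 cells of cage b must have sum 10; hence r4c2 = 5.
Row 4 now contains 1; hence r4c3 = 4.
Column 2 already has 1, leaving r2c2 = 4.
4 is placed in column 3; hence r2c3 = 1.

1 2 3 4 5 / 5 4 1 2 3 / 2 1 5 3 4 / 3 5 4 1 2 / 4 3 2 5 1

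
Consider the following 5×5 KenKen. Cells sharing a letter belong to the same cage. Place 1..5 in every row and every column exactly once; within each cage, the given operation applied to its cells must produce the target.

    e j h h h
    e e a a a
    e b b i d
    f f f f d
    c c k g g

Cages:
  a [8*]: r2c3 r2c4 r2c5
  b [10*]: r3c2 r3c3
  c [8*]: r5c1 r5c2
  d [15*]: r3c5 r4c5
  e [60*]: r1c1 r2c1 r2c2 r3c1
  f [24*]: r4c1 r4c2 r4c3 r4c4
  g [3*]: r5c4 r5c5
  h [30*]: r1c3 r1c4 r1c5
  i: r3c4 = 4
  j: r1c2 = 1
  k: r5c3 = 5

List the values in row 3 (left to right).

1 5 2 4 3

J is a freebie, so r1c2 = 1.
Cage i is given, so r3c4 = 4.
K is a freebie; hence r5c3 = 5.
The two cells of cage b must have product 10; hence r3c2 = 5.
5 is placed in column 3, leaving r3c3 = 2.
Row 3 now contains 5, so r3c5 = 3.
Column 5 now contains 3; hence r4c5 = 5.
Column 5 now contains 3, so r5c5 = 1.
Column 3 now contains 2, leaving r1c3 = 3.
Cage h has product 30; hence r1c4 = 5.
Column 5 already has 5; hence r1c5 = 2.
Column 5 now contains 2, leaving r2c5 = 4.
Row 3 now contains 3, which forces r3c1 = 1.
1 is placed in row 5, leaving r5c4 = 3.
5 is placed in row 1, so r1c1 = 4.
The 4 cells of cage e must have product 60, leaving r2c1 = 5.
4 is placed in row 2, which forces r2c2 = 3.
4 is placed in row 2, which forces r2c3 = 1.
Cage a has product 8, so r2c4 = 2.
Column 3 already has 1; hence r4c3 = 4.
Column 4 now contains 2; hence r4c4 = 1.
Column 1 now contains 4; hence r5c1 = 2.
Row 5 now contains 2, so r5c2 = 4.
2 is placed in column 1, leaving r4c1 = 3.
Row 4 now contains 4, which forces r4c2 = 2.
Filled in: 4 1 3 5 2 / 5 3 1 2 4 / 1 5 2 4 3 / 3 2 4 1 5 / 2 4 5 3 1.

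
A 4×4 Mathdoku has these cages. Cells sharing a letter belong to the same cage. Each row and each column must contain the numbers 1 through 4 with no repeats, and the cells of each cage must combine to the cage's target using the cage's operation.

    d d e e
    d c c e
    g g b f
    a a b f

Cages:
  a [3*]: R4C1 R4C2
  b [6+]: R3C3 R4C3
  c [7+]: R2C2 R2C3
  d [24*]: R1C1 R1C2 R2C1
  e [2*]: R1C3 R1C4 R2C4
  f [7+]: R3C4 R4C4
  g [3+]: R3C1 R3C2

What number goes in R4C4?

The 3 cells of cage e must have product 2; hence R1C3 = 1.
The 3 cells of cage e must have product 2, so R1C4 = 2.
Cage e needs product 2, so R2C4 = 1.
The 3 cells of cage d must have product 24, so R2C1 = 2.
Column 1 already has 2; hence R3C1 = 1.
1 is placed in row 3, leaving R3C2 = 2.
Row 3 already has 2; hence R3C3 = 4.
Row 3 already has 4, leaving R3C4 = 3.
1 is placed in column 1, so R4C1 = 3.
Row 4 already has 3, which forces R4C2 = 1.
4 is placed in column 3, so R4C3 = 2.
3 is placed in column 4, leaving R4C4 = 4.
Column 1 already has 3, leaving R1C1 = 4.
Cage d has product 24, which forces R1C2 = 3.
Cage c's pair has sum 7, so R2C2 = 4.
4 is placed in column 3, leaving R2C3 = 3.
Filled in: 4 3 1 2 / 2 4 3 1 / 1 2 4 3 / 3 1 2 4.

4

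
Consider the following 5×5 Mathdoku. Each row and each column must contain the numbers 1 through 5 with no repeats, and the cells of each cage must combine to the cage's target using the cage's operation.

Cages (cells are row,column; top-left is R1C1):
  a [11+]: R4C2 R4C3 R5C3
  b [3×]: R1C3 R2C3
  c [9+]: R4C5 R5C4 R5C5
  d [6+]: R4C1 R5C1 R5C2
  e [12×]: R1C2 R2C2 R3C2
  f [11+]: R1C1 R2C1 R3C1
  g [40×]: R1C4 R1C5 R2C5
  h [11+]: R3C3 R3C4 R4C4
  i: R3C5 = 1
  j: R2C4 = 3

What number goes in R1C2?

1

J is a freebie, which forces R2C4 = 3.
Cage i is a single given cell, leaving R3C5 = 1.
Cage b's pair has product 3, so R1C3 = 3.
Row 2 now contains 3, so R2C3 = 1.
Cage e has product 12, leaving R1C2 = 1.
Row 2 already has 1, so R2C2 = 4.
Cage e has product 12, which forces R3C2 = 3.
3 is placed in column 2, so R5C2 = 2.
2 is placed in column 2, leaving R4C2 = 5.
Cage a needs sum 11, which forces R4C3 = 2.
Row 4 already has 2; hence R4C4 = 4.
Row 4 already has 2; hence R4C5 = 3.
Cage a has sum 11, which forces R5C3 = 4.
4 is placed in column 4, leaving R5C4 = 1.
Column 5 now contains 3, which forces R5C5 = 5.
Cage g needs product 40; hence R1C4 = 5.
Cage g has product 40, which forces R1C5 = 4.
5 is placed in column 5, so R2C5 = 2.
Column 3 already has 4, which forces R3C3 = 5.
The 3 cells of cage h must have sum 11, which forces R3C4 = 2.
Row 4 already has 3, leaving R4C1 = 1.
1 is placed in row 5, so R5C1 = 3.
4 is placed in row 1, so R1C1 = 2.
2 is placed in row 2, so R2C1 = 5.
2 is placed in row 3, which forces R3C1 = 4.
Completed grid: 2 1 3 5 4 / 5 4 1 3 2 / 4 3 5 2 1 / 1 5 2 4 3 / 3 2 4 1 5.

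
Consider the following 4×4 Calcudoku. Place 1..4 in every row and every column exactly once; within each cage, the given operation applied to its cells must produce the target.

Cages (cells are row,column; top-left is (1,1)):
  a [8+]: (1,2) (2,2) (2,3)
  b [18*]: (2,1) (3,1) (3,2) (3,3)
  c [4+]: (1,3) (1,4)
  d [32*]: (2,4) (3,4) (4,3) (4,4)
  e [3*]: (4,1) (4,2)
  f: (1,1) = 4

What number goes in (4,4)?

2

Cage f is given, so (1,1) = 4.
Cage b needs product 18, so (2,1) = 3.
Column 1 already has 3, so (4,1) = 1.
Row 4 already has 1, leaving (4,2) = 3.
Cage d has product 32, which forces (4,3) = 4.
Row 4 already has 1, so (4,4) = 2.
The 3 cells of cage a must have sum 8; hence (1,2) = 2.
Cage a needs sum 8, which forces (2,2) = 4.
The 3 cells of cage a must have sum 8, so (2,3) = 2.
Row 2 now contains 4, so (2,4) = 1.
1 is placed in column 1; hence (3,1) = 2.
The 4 cells of cage b must have product 18, leaving (3,2) = 1.
Cage b has product 18, so (3,3) = 3.
Column 4 now contains 1, so (3,4) = 4.
Column 3 already has 3; hence (1,3) = 1.
Column 4 now contains 1, which forces (1,4) = 3.
Completed grid: 4 2 1 3 / 3 4 2 1 / 2 1 3 4 / 1 3 4 2.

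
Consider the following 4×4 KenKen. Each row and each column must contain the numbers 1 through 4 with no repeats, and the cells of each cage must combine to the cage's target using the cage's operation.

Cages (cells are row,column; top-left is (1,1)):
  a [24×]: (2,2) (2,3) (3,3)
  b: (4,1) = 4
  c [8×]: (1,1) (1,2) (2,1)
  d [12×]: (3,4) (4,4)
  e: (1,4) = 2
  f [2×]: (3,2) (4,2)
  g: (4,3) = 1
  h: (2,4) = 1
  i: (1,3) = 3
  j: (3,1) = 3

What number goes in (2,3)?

Cage i is a single given cell, so (1,3) = 3.
Cage e is a single given cell, which forces (1,4) = 2.
Cage h is a single given cell, which forces (2,4) = 1.
Cage j is a single given cell; hence (3,1) = 3.
3 is placed in row 3; hence (3,4) = 4.
Cage b is a single given cell, which forces (4,1) = 4.
Cage g is given, so (4,3) = 1.
Column 4 already has 4, so (4,4) = 3.
Column 1 now contains 4, which forces (1,1) = 1.
Cage c has product 8, which forces (1,2) = 4.
Column 1 now contains 4, which forces (2,1) = 2.
Cage a needs product 24, leaving (2,2) = 3.
Cage a has product 24, leaving (2,3) = 4.
The two cells of cage f must have product 2, which forces (3,2) = 1.
Row 3 already has 4; hence (3,3) = 2.
Row 4 already has 1, which forces (4,2) = 2.
Filled in: 1 4 3 2 / 2 3 4 1 / 3 1 2 4 / 4 2 1 3.

4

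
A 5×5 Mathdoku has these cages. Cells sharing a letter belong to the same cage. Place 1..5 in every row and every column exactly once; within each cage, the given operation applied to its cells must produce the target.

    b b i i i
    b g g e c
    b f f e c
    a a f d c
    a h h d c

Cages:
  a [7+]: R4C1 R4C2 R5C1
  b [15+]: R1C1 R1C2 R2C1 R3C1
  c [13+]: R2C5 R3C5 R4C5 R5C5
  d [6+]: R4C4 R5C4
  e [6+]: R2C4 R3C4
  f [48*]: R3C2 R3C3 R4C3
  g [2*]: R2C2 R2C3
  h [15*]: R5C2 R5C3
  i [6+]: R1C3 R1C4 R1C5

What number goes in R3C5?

5

The 3 cells of cage f must have product 48, leaving R3C2 = 4.
Cage f needs product 48; hence R3C3 = 3.
The 3 cells of cage f must have product 48; hence R4C3 = 4.
Column 3 already has 3; hence R5C3 = 5.
Row 5 already has 5, which forces R5C2 = 3.
Column 2 already has 3, so R1C2 = 5.
The only place for 4 in row 1 is R1C1.
Row 2 needs a 3, and only R2C5 is open for it.
Cage i needs sum 6; hence R1C4 = 3.
The 4 cells of cage c must have sum 13, so R5C5 = 4.
Cage d needs two cells with sum 6, which forces R4C4 = 5.
Row 4 now contains 5, leaving R4C5 = 1.
Row 5 already has 4, leaving R5C4 = 1.
Cage i needs sum 6; hence R1C3 = 1.
1 is placed in column 5, leaving R1C5 = 2.
Column 3 already has 1, leaving R2C3 = 2.
Column 4 now contains 1, leaving R2C4 = 4.
Column 4 now contains 1, which forces R3C4 = 2.
1 is placed in column 5, leaving R3C5 = 5.
Row 4 now contains 5; hence R4C1 = 3.
1 is placed in row 4; hence R4C2 = 2.
Row 5 already has 1, leaving R5C1 = 2.
The 4 cells of cage b must have sum 15, which forces R2C1 = 5.
Row 2 already has 2; hence R2C2 = 1.
5 is placed in row 3, leaving R3C1 = 1.
Filled in: 4 5 1 3 2 / 5 1 2 4 3 / 1 4 3 2 5 / 3 2 4 5 1 / 2 3 5 1 4.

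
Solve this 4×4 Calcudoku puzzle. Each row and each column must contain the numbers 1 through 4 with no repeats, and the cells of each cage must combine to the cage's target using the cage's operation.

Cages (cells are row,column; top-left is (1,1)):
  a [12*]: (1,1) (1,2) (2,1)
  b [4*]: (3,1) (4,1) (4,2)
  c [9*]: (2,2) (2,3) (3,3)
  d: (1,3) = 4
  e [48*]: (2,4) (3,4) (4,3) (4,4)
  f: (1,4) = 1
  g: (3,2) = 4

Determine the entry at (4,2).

D is a freebie, so (1,3) = 4.
Cage f is a single given cell, so (1,4) = 1.
Cage c has product 9, so (2,2) = 3.
The 3 cells of cage c must have product 9, leaving (2,3) = 1.
Cage g is a single given cell, which forces (3,2) = 4.
The 3 cells of cage c must have product 9, so (3,3) = 3.
Row 3 now contains 3, leaving (3,4) = 2.
Column 3 already has 4; hence (4,3) = 2.
Row 1 now contains 1, which forces (1,1) = 3.
Column 2 now contains 3, so (1,2) = 2.
The 3 cells of cage a must have product 12, so (2,1) = 2.
2 is placed in column 4, leaving (2,4) = 4.
Row 3 now contains 2; hence (3,1) = 1.
Cage b needs product 4, which forces (4,1) = 4.
Row 4 now contains 2, leaving (4,2) = 1.
The 4 cells of cage e must have product 48, leaving (4,4) = 3.
Filled in: 3 2 4 1 / 2 3 1 4 / 1 4 3 2 / 4 1 2 3.

1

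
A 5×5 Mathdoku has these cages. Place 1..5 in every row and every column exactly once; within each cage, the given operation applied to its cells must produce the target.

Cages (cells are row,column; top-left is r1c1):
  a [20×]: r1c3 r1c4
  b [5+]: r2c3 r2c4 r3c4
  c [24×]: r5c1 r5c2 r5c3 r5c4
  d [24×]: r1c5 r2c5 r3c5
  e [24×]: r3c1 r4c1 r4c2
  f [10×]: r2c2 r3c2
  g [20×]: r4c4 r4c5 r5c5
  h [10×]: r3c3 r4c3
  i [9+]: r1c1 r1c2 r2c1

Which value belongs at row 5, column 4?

2

The only place for 1 in row 3 is r3c4.
Cage b needs sum 5, so r2c3 = 1.
Column 4 already has 1; hence r2c4 = 3.
The only place for 1 in row 4 is r4c5.
In row 5, 5 can only go at r5c5, so r5c5 = 5.
The 3 cells of cage g must have product 20, so r4c4 = 4.
Column 4 now contains 4, which forces r5c4 = 2.
Cage a needs two cells with product 20, leaving r1c3 = 4.
Column 4 now contains 4; hence r1c4 = 5.
The 3 cells of cage e must have product 24, leaving r3c1 = 4.
Column 3 now contains 4, which forces r5c3 = 3.
Cage i needs sum 9, so r2c1 = 5.
Row 2 already has 5, leaving r2c2 = 2.
The 3 cells of cage d must have product 24, so r2c5 = 4.
2 is placed in column 2, leaving r3c2 = 5.
Row 3 now contains 5; hence r3c3 = 2.
2 is placed in row 3, so r3c5 = 3.
2 is placed in column 2, which forces r4c2 = 3.
Column 3 now contains 2, which forces r4c3 = 5.
3 is placed in row 5, leaving r5c1 = 1.
Cage c has product 24, leaving r5c2 = 4.
Column 1 already has 1, leaving r1c1 = 3.
Column 2 now contains 3, leaving r1c2 = 1.
Column 5 now contains 3, so r1c5 = 2.
3 is placed in row 4, so r4c1 = 2.
Filled in: 3 1 4 5 2 / 5 2 1 3 4 / 4 5 2 1 3 / 2 3 5 4 1 / 1 4 3 2 5.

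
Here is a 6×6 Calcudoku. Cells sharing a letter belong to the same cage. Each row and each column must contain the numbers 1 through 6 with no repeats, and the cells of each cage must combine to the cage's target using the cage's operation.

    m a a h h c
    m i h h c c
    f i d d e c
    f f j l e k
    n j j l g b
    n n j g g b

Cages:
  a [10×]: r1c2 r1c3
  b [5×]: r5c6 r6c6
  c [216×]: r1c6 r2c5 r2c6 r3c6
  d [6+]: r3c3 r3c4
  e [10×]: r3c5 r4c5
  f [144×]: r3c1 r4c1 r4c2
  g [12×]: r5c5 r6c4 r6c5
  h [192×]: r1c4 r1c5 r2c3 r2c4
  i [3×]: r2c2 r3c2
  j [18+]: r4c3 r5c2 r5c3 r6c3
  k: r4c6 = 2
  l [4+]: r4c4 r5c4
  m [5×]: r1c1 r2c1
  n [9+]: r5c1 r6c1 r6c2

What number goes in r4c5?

Cage f needs product 144, so r3c1 = 6.
Cage f needs product 144, which forces r4c1 = 4.
The 3 cells of cage f must have product 144; hence r4c2 = 6.
Cage k is a single given cell, which forces r4c6 = 2.
Cage c needs product 216, leaving r2c5 = 3.
Cage e's pair has product 10, leaving r3c5 = 2.
Row 4 already has 2, leaving r4c5 = 5.
Row 2 already has 3, so r2c2 = 1.
Cage i's pair has product 3, leaving r3c2 = 3.
Row 3 already has 3, so r3c6 = 4.
Row 4 now contains 5, which forces r4c3 = 3.
Row 4 now contains 3, so r4c4 = 1.
Column 4 already has 1, leaving r5c4 = 3.
Column 4 already has 3, which forces r6c4 = 2.
The two cells of cage m must have product 5, so r1c1 = 1.
Cage h needs product 192, leaving r1c4 = 6.
Cage h needs product 192, leaving r1c5 = 4.
The 4 cells of cage c must have product 216, leaving r1c6 = 3.
Row 2 now contains 1, which forces r2c1 = 5.
The 4 cells of cage h must have product 192, which forces r2c3 = 2.
Cage h needs product 192; hence r2c4 = 4.
Column 6 already has 4, so r2c6 = 6.
Cage d needs two cells with sum 6; hence r3c3 = 1.
Column 4 already has 1; hence r3c4 = 5.
Column 1 now contains 1, leaving r5c1 = 2.
Cage n needs sum 9, which forces r6c1 = 3.
The two cells of cage a must have product 10, which forces r1c2 = 2.
2 is placed in column 3, which forces r1c3 = 5.
Cage n needs sum 9, so r6c2 = 4.
4 is placed in row 6, which forces r6c3 = 6.
Row 6 now contains 6, so r6c5 = 1.
1 is placed in row 6; hence r6c6 = 5.
Column 2 already has 4, so r5c2 = 5.
Column 3 now contains 6, so r5c3 = 4.
1 is placed in column 5, leaving r5c5 = 6.
Column 6 now contains 5; hence r5c6 = 1.
The full grid is 1 2 5 6 4 3 / 5 1 2 4 3 6 / 6 3 1 5 2 4 / 4 6 3 1 5 2 / 2 5 4 3 6 1 / 3 4 6 2 1 5.

5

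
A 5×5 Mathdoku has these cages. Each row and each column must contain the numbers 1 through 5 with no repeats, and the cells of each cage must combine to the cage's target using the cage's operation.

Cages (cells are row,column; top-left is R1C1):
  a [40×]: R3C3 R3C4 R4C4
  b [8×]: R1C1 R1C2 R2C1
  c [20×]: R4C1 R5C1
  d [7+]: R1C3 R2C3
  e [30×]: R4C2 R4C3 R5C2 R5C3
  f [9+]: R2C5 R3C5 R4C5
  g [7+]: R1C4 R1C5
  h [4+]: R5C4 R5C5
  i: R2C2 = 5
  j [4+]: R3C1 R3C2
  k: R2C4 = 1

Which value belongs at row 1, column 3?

Cage i is given; hence R2C2 = 5.
Cage k is given, leaving R2C4 = 1.
1 is placed in column 4; hence R5C4 = 3.
3 is placed in row 5; hence R5C5 = 1.
Row 5 already has 1, leaving R5C2 = 2.
The 4 cells of cage e must have product 30, leaving R5C3 = 5.
The two cells of cage c must have product 20; hence R4C1 = 5.
Row 5 already has 5; hence R5C1 = 4.
Cage b needs product 8, leaving R1C1 = 1.
Cage b has product 8, so R1C2 = 4.
Row 1 now contains 4; hence R1C3 = 3.
4 is placed in column 1, so R2C1 = 2.
3 is placed in column 3, so R2C3 = 4.
Row 2 now contains 4, so R2C5 = 3.
Column 1 now contains 1, leaving R3C1 = 3.
3 is placed in row 3, leaving R3C2 = 1.
4 is placed in column 3, which forces R3C3 = 2.
Cage a has product 40; hence R3C4 = 5.
Row 3 now contains 2; hence R3C5 = 4.
1 is placed in column 2, so R4C2 = 3.
3 is placed in column 3; hence R4C3 = 1.
Column 5 now contains 4, leaving R4C5 = 2.
Column 4 now contains 5; hence R1C4 = 2.
Column 5 already has 2, so R1C5 = 5.
Row 4 now contains 2; hence R4C4 = 4.
Completed grid: 1 4 3 2 5 / 2 5 4 1 3 / 3 1 2 5 4 / 5 3 1 4 2 / 4 2 5 3 1.

3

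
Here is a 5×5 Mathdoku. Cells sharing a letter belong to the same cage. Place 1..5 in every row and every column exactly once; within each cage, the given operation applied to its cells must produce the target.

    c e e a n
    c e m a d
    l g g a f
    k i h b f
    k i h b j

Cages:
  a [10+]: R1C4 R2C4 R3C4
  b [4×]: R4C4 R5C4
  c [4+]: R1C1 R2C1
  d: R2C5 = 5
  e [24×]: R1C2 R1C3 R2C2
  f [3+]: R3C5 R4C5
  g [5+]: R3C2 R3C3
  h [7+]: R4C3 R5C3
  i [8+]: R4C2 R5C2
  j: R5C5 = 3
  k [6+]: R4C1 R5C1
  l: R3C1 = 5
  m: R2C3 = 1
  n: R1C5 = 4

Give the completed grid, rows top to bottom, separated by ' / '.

N is a freebie, which forces R1C5 = 4.
Cage m is given, which forces R2C3 = 1.
D is a freebie, so R2C5 = 5.
L is a freebie; hence R3C1 = 5.
Cage j is given, leaving R5C5 = 3.
Cage c needs two cells with sum 4, so R1C1 = 1.
The 3 cells of cage a must have sum 10, so R1C4 = 5.
Row 2 now contains 1, so R2C1 = 3.
The 3 cells of cage e must have product 24; hence R2C2 = 4.
4 is placed in row 2; hence R2C4 = 2.
Cage i's pair has sum 8, which forces R4C2 = 3.
Row 5 already has 3, so R5C2 = 5.
Column 2 already has 3, which forces R1C2 = 2.
Cage e has product 24; hence R1C3 = 3.
2 is placed in column 2, so R3C2 = 1.
Column 3 now contains 3, which forces R3C3 = 4.
The 3 cells of cage a must have sum 10, so R3C4 = 3.
Row 3 already has 1, so R3C5 = 2.
Cage h's pair has sum 7, which forces R4C3 = 5.
Column 5 already has 2, so R4C5 = 1.
Cage h needs two cells with sum 7, so R5C3 = 2.
The two cells of cage k must have sum 6; hence R4C1 = 2.
Row 4 already has 1, so R4C4 = 4.
2 is placed in row 5, so R5C1 = 4.
Cage b needs two cells with product 4; hence R5C4 = 1.

1 2 3 5 4 / 3 4 1 2 5 / 5 1 4 3 2 / 2 3 5 4 1 / 4 5 2 1 3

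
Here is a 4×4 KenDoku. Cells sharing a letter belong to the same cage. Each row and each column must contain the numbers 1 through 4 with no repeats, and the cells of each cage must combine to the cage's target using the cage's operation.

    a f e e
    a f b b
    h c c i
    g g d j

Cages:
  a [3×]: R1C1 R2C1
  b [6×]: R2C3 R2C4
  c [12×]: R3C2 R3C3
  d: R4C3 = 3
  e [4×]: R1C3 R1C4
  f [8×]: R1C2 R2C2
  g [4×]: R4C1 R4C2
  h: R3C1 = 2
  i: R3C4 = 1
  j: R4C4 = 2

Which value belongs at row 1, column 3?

Cage h is given, so R3C1 = 2.
Cage i is given, leaving R3C4 = 1.
Cage d is given, which forces R4C3 = 3.
J is a freebie; hence R4C4 = 2.
Cage e needs two cells with product 4; hence R1C3 = 1.
1 is placed in column 4, so R1C4 = 4.
Column 3 already has 3, so R2C3 = 2.
Column 4 now contains 2, so R2C4 = 3.
The two cells of cage c must have product 12, leaving R3C2 = 3.
Column 3 already has 3, leaving R3C3 = 4.
1 is placed in row 1; hence R1C1 = 3.
Row 1 now contains 4, so R1C2 = 2.
Row 2 already has 3, so R2C1 = 1.
2 is placed in row 2, so R2C2 = 4.
Column 1 now contains 1, leaving R4C1 = 4.
Column 2 now contains 4, so R4C2 = 1.
Filled in: 3 2 1 4 / 1 4 2 3 / 2 3 4 1 / 4 1 3 2.

1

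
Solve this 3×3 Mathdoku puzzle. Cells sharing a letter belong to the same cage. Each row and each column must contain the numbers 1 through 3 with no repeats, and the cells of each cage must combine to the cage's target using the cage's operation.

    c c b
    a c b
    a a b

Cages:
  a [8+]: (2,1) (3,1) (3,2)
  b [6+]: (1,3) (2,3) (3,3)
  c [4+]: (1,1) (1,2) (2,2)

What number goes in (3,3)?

Cage c needs sum 4; hence (1,1) = 1.
Cage c has sum 4, which forces (1,2) = 2.
Row 1 now contains 2, so (1,3) = 3.
Cage a has sum 8, which forces (2,1) = 3.
Cage c has sum 4, which forces (2,2) = 1.
1 is placed in row 2, so (2,3) = 2.
The 3 cells of cage a must have sum 8, which forces (3,1) = 2.
Cage a has sum 8, which forces (3,2) = 3.
Column 3 already has 2, so (3,3) = 1.
Completed grid: 1 2 3 / 3 1 2 / 2 3 1.

1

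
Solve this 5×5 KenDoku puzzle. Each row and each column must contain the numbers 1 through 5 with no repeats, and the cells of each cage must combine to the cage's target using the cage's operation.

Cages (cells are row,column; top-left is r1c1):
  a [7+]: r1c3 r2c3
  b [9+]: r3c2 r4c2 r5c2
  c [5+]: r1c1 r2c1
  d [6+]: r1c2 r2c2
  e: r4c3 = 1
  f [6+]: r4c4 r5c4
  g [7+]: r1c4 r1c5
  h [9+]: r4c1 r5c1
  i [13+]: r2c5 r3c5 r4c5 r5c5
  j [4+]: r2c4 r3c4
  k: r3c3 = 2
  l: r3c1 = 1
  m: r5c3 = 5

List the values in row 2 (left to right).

2 5 3 1 4

L is a freebie, so r3c1 = 1.
Cage k is given; hence r3c3 = 2.
Row 3 already has 1, so r3c4 = 3.
Cage e is given; hence r4c3 = 1.
M is a freebie, leaving r5c3 = 5.
Column 4 already has 3, so r2c4 = 1.
The two cells of cage h must have sum 9, so r4c1 = 5.
Row 5 already has 5; hence r5c1 = 4.
Row 5 already has 4, so r5c4 = 2.
Column 4 now contains 2, which forces r4c4 = 4.
Row 4 already has 4; hence r4c5 = 3.
Cage i needs sum 13, so r5c5 = 1.
Column 4 now contains 4, so r1c4 = 5.
Column 5 now contains 3, leaving r1c5 = 2.
The 3 cells of cage b must have sum 9, leaving r3c2 = 4.
Row 3 already has 4, which forces r3c5 = 5.
Row 4 now contains 3, which forces r4c2 = 2.
Row 5 now contains 1; hence r5c2 = 3.
2 is placed in row 1, leaving r1c1 = 3.
4 is placed in column 2; hence r1c2 = 1.
3 is placed in row 1, which forces r1c3 = 4.
Cage c's pair has sum 5; hence r2c1 = 2.
2 is placed in column 2, which forces r2c2 = 5.
4 is placed in column 3, so r2c3 = 3.
Column 5 already has 5, so r2c5 = 4.
The full grid is 3 1 4 5 2 / 2 5 3 1 4 / 1 4 2 3 5 / 5 2 1 4 3 / 4 3 5 2 1.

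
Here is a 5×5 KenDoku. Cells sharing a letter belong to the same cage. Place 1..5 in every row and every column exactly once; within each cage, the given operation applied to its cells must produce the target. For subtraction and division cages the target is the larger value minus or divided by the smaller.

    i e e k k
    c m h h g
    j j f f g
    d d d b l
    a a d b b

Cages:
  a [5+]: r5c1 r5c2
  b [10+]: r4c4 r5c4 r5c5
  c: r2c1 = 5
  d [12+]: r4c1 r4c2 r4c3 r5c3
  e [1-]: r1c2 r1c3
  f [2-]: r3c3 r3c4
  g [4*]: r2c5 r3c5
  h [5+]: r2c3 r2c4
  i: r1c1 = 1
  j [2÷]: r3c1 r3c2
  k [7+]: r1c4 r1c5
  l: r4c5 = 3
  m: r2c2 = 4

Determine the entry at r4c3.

Cage i is a single given cell, leaving r1c1 = 1.
Cage c is given; hence r2c1 = 5.
Cage m is given, which forces r2c2 = 4.
Row 2 already has 4, which forces r2c5 = 1.
Column 5 now contains 1, which forces r3c5 = 4.
Cage l is given, leaving r4c5 = 3.
Row 3 now contains 4, so r3c1 = 2.
Cage j's pair has quotient 2, which forces r3c2 = 1.
Column 1 now contains 2, leaving r4c1 = 4.
Column 1 now contains 4, which forces r5c1 = 3.
Row 5 now contains 3, leaving r5c2 = 2.
2 is placed in row 5, so r5c5 = 5.
Cage k needs two cells with sum 7, which forces r1c4 = 5.
Column 5 already has 5, so r1c5 = 2.
Column 4 now contains 5, which forces r3c4 = 3.
Column 2 now contains 2, leaving r4c2 = 5.
The 4 cells of cage d must have sum 12, which forces r4c3 = 2.
Cage b needs sum 10, which forces r4c4 = 1.
Cage d needs sum 12, leaving r5c3 = 1.
Cage b needs sum 10; hence r5c4 = 4.
Row 1 already has 5, which forces r1c2 = 3.
Row 1 now contains 2; hence r1c3 = 4.
Column 3 already has 2; hence r2c3 = 3.
3 is placed in column 4, so r2c4 = 2.
Row 3 already has 3, leaving r3c3 = 5.
Completed grid: 1 3 4 5 2 / 5 4 3 2 1 / 2 1 5 3 4 / 4 5 2 1 3 / 3 2 1 4 5.

2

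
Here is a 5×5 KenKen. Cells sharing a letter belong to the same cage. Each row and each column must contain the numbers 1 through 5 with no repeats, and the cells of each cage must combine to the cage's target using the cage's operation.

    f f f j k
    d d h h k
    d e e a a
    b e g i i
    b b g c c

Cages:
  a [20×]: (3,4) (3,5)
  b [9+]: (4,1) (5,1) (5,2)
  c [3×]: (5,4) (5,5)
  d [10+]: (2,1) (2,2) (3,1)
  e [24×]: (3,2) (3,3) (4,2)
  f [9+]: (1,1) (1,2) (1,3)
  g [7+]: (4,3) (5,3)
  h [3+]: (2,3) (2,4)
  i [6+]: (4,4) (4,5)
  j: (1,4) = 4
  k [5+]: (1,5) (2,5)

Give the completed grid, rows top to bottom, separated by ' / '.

J is a freebie, so (1,4) = 4.
Column 4 already has 4, so (3,4) = 5.
Row 3 already has 5; hence (3,5) = 4.
Cage e has product 24, so (4,2) = 4.
Cage i needs two cells with sum 6, so (4,4) = 1.
Cage i's pair has sum 6, so (4,5) = 5.
1 is placed in column 4, so (5,4) = 3.
3 is placed in row 5, so (5,5) = 1.
Cage h needs two cells with sum 3, leaving (2,3) = 1.
1 is placed in column 4; hence (2,4) = 2.
Row 2 now contains 2, so (2,5) = 3.
The 3 cells of cage b must have sum 9; hence (5,2) = 2.
Column 5 already has 3, leaving (1,5) = 2.
Cage d needs sum 10, which forces (2,1) = 4.
Row 2 now contains 3; hence (2,2) = 5.
The 3 cells of cage d must have sum 10, which forces (3,1) = 1.
Column 2 already has 2; hence (3,2) = 3.
Cage e needs product 24, so (3,3) = 2.
Column 3 now contains 2, so (4,3) = 3.
Column 1 now contains 4, leaving (5,1) = 5.
5 is placed in row 5, leaving (5,3) = 4.
Column 1 now contains 5, so (1,1) = 3.
3 is placed in column 2, leaving (1,2) = 1.
Column 3 now contains 3, so (1,3) = 5.
3 is placed in row 4; hence (4,1) = 2.

3 1 5 4 2 / 4 5 1 2 3 / 1 3 2 5 4 / 2 4 3 1 5 / 5 2 4 3 1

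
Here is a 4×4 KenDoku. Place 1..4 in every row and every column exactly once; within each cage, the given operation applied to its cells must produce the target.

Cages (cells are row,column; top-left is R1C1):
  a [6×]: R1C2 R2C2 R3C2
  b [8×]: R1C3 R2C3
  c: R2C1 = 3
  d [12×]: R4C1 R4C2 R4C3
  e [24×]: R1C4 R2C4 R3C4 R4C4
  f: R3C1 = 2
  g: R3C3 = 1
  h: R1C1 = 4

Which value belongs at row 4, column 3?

H is a freebie, leaving R1C1 = 4.
Row 1 already has 4; hence R1C3 = 2.
Cage c is a single given cell, leaving R2C1 = 3.
Column 3 now contains 2, leaving R2C3 = 4.
F is a freebie, leaving R3C1 = 2.
Cage g is a single given cell, so R3C3 = 1.
3 is placed in column 1; hence R4C1 = 1.
Column 3 now contains 1; hence R4C3 = 3.
Cage a needs product 6, leaving R1C2 = 1.
Row 1 now contains 1; hence R1C4 = 3.
The 3 cells of cage a must have product 6, which forces R2C2 = 2.
Row 2 now contains 2, which forces R2C4 = 1.
Row 3 now contains 1; hence R3C2 = 3.
Column 4 now contains 3; hence R3C4 = 4.
Row 4 now contains 3; hence R4C2 = 4.
Column 4 already has 4, leaving R4C4 = 2.
The full grid is 4 1 2 3 / 3 2 4 1 / 2 3 1 4 / 1 4 3 2.

3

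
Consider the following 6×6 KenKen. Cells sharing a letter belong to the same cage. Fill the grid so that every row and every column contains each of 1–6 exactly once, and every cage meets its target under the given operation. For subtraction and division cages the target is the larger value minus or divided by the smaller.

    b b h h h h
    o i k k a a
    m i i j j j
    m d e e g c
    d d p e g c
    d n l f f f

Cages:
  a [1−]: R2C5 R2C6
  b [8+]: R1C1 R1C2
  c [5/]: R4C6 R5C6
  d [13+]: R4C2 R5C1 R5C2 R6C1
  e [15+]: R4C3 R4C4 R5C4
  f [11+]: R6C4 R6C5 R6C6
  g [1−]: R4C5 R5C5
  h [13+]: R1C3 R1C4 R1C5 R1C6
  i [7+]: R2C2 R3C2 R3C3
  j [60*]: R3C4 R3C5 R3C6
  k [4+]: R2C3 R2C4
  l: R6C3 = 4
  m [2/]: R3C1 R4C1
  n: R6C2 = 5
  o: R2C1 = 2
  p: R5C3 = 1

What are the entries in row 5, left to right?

O is a freebie; hence R2C1 = 2.
P is a freebie, which forces R5C3 = 1.
Row 5 now contains 1; hence R5C6 = 5.
N is a freebie; hence R6C2 = 5.
Cage l is a single given cell, so R6C3 = 4.
Column 3 now contains 1, leaving R2C3 = 3.
Cage k needs two cells with sum 4, leaving R2C4 = 1.
Column 3 already has 3, which forces R3C3 = 2.
Column 6 now contains 5, so R4C6 = 1.
Cage h has sum 13; hence R1C5 = 1.
Row 2 now contains 1; hence R2C2 = 4.
The two cells of cage a must have difference 1; hence R2C5 = 5.
Row 2 now contains 4; hence R2C6 = 6.
Cage i has sum 7, so R3C2 = 1.
Cage j needs product 60, so R3C4 = 5.
Cage d needs sum 13, which forces R6C1 = 1.
The only place for 6 in row 3 is R3C1.
Column 1 already has 6, which forces R1C1 = 5.
Cage b's pair has sum 8; hence R1C2 = 3.
Row 1 now contains 5; hence R1C3 = 6.
Column 1 already has 6, which forces R4C1 = 3.
6 is placed in column 3, so R4C3 = 5.
3 is placed in column 1, so R5C1 = 4.
Row 5 now contains 4, leaving R5C4 = 6.
Cage d has sum 13, which forces R4C2 = 6.
Column 4 now contains 6, leaving R4C4 = 4.
Row 4 now contains 4; hence R4C5 = 2.
Row 5 now contains 6; hence R5C2 = 2.
Cage g needs two cells with difference 1, which forces R5C5 = 3.
The 3 cells of cage f must have sum 11; hence R6C5 = 6.
Column 4 now contains 4, which forces R1C4 = 2.
Cage h has sum 13, so R1C6 = 4.
Column 5 now contains 3, so R3C5 = 4.
Cage j needs product 60, which forces R3C6 = 3.
2 is placed in column 4, leaving R6C4 = 3.
Column 6 already has 3, which forces R6C6 = 2.
Completed grid: 5 3 6 2 1 4 / 2 4 3 1 5 6 / 6 1 2 5 4 3 / 3 6 5 4 2 1 / 4 2 1 6 3 5 / 1 5 4 3 6 2.

4 2 1 6 3 5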